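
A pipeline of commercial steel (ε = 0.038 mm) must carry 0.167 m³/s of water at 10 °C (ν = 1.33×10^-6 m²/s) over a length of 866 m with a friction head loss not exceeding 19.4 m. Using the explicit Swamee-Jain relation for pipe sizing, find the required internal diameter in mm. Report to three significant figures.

Swamee-Jain (Type III): D = 0.66·[ε^1.25·(LQ²/(gh_f))^4.75 + ν·Q^9.4·(L/(gh_f))^5.2]^0.04
LQ²/(gh_f) = 0.1269; L/(gh_f) = 4.550
Term 1 = ε^1.25·(…)^4.75 = 1.65×10^-10; Term 2 = ν·Q^9.4·(…)^5.2 = 1.73×10^-10
D = 0.66·(1.65×10^-10 + 1.73×10^-10)^0.04 = 0.2759 m = 276 mm
Check: V = 2.79 m/s, Re = 5.80×10^5, f = 0.01467, h_f = 18.3 m ≈ 19.4 m ✓

D ≈ 276 mm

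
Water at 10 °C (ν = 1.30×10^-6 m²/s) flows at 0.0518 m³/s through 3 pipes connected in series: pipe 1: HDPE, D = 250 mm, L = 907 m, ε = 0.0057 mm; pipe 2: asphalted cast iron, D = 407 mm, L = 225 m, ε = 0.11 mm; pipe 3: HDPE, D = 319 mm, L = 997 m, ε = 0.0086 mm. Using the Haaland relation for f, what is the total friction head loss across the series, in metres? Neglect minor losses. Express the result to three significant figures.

Pipe 1: V = 1.055 m/s, Re = 2.03×10^5, ε/D = 2.28×10^-5, f = 0.01560, h_1 = f(L/D)V²/2g = 3.212 m
Pipe 2: V = 0.3982 m/s, Re = 1.25×10^5, ε/D = 2.70×10^-4, f = 0.01844, h_2 = f(L/D)V²/2g = 0.08235 m
Pipe 3: V = 0.6481 m/s, Re = 1.59×10^5, ε/D = 2.70×10^-5, f = 0.01636, h_3 = f(L/D)V²/2g = 1.095 m
Series → Q common, losses add: H = Σh = 4.390 m

H ≈ 4.39 m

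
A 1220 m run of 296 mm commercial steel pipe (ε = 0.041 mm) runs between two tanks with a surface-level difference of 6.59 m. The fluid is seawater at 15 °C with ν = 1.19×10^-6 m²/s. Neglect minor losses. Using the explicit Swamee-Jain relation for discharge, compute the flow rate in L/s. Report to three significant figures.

Swamee-Jain (Type II): Q = -0.965·√(gD⁵h_f/L)·ln[ε/(3.7D) + √(3.17ν²L/(gD³h_f))]
√(gD⁵h_f/L) = √(9.81·0.296⁵·6.59/1220) = 0.01097
ε/(3.7D) = 3.74×10^-5; √(3.17ν²L/(gD³h_f)) = 5.72×10^-5
Q = -0.965·0.01097·ln(9.459×10^-5) = 0.09812 m³/s
Check: V = 1.43 m/s, Re = 3.55×10^5, f = 0.01547, h_f = 6.61 m ≈ 6.59 m ✓

Q ≈ 98.1 L/s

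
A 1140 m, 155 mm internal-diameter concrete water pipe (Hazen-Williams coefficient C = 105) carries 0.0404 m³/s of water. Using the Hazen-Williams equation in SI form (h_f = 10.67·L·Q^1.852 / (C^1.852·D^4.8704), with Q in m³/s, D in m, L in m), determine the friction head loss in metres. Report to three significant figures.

h_f ≈ 50.6 m

h_f = 10.67·1140·0.0404^1.852 / (105^1.852·0.155^4.8704) = 50.61 m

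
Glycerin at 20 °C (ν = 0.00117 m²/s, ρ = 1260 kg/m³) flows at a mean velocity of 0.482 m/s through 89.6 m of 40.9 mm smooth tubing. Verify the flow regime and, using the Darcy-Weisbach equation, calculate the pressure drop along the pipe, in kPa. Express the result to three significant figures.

Δp ≈ 1220 kPa

Re = VD/ν = 0.482·0.04090/0.00117 = 16.8 → laminar (Re < 2300)
f = 64/Re = 3.798
h_f = f(L/D)V²/(2g) = 3.798·(89.6/0.04090)·0.482²/(2·9.81) = 98.53 m
Δp = ρg·h_f = 1260·9.81·98.53 = 1218 kPa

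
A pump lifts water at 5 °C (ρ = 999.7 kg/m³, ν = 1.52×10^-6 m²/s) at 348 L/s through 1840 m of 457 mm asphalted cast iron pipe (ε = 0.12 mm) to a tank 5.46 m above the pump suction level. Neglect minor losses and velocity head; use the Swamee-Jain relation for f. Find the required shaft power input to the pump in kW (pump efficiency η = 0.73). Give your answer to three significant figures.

P_shaft ≈ 93.8 kW

V = 4Q/(πD²) = 2.122 m/s; Re = 6.38×10^5; ε/D = 2.63×10^-4; f = 0.01580
h_f = f(L/D)V²/2g = 14.59 m
Total head H = z + h_f = 5.46 + 14.59 = 20.05 m
P_hyd = ρgQH = 999.7·9.81·0.348·20.05 = 68.44 kW
P_shaft = P_hyd/η = 68.44/0.73 = 93.75 kW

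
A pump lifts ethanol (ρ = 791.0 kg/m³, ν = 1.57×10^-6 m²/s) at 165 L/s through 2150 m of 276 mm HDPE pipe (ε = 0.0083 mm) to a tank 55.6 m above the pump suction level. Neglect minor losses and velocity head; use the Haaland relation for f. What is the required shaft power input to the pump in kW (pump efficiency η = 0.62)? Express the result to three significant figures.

P_shaft ≈ 199 kW

V = 4Q/(πD²) = 2.758 m/s; Re = 4.85×10^5; ε/D = 3.01×10^-5; f = 0.01349
h_f = f(L/D)V²/2g = 40.74 m
Total head H = z + h_f = 55.6 + 40.74 = 96.34 m
P_hyd = ρgQH = 791.0·9.81·0.165·96.34 = 123.3 kW
P_shaft = P_hyd/η = 123.3/0.62 = 198.9 kW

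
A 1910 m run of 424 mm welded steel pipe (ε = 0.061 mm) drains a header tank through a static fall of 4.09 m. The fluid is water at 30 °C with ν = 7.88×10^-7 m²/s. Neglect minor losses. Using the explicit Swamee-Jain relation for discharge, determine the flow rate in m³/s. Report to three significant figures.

Swamee-Jain (Type II): Q = -0.965·√(gD⁵h_f/L)·ln[ε/(3.7D) + √(3.17ν²L/(gD³h_f))]
√(gD⁵h_f/L) = √(9.81·0.424⁵·4.09/1910) = 0.01697
ε/(3.7D) = 3.89×10^-5; √(3.17ν²L/(gD³h_f)) = 3.51×10^-5
Q = -0.965·0.01697·ln(7.394×10^-5) = 0.1557 m³/s
Check: V = 1.10 m/s, Re = 5.93×10^5, f = 0.01471, h_f = 4.11 m ≈ 4.09 m ✓

Q ≈ 0.156 m³/s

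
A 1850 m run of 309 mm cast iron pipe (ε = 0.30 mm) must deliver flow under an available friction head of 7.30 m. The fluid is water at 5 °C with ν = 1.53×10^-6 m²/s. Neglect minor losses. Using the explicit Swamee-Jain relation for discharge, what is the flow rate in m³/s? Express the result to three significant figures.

Q ≈ 0.0804 m³/s

Swamee-Jain (Type II): Q = -0.965·√(gD⁵h_f/L)·ln[ε/(3.7D) + √(3.17ν²L/(gD³h_f))]
√(gD⁵h_f/L) = √(9.81·0.309⁵·7.30/1850) = 0.01044
ε/(3.7D) = 2.62×10^-4; √(3.17ν²L/(gD³h_f)) = 8.06×10^-5
Q = -0.965·0.01044·ln(3.430×10^-4) = 0.08039 m³/s
Check: V = 1.07 m/s, Re = 2.17×10^5, f = 0.02098, h_f = 7.36 m ≈ 7.30 m ✓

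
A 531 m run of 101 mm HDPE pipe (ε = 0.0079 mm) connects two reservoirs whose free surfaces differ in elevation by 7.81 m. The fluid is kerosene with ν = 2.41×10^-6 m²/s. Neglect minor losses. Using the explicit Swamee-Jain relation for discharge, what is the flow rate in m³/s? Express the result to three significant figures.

Swamee-Jain (Type II): Q = -0.965·√(gD⁵h_f/L)·ln[ε/(3.7D) + √(3.17ν²L/(gD³h_f))]
√(gD⁵h_f/L) = √(9.81·0.101⁵·7.81/531) = 0.001231
ε/(3.7D) = 2.11×10^-5; √(3.17ν²L/(gD³h_f)) = 3.52×10^-4
Q = -0.965·0.001231·ln(3.731×10^-4) = 0.009381 m³/s
Check: V = 1.17 m/s, Re = 4.91×10^4, f = 0.02116, h_f = 7.77 m ≈ 7.81 m ✓

Q ≈ 0.00938 m³/s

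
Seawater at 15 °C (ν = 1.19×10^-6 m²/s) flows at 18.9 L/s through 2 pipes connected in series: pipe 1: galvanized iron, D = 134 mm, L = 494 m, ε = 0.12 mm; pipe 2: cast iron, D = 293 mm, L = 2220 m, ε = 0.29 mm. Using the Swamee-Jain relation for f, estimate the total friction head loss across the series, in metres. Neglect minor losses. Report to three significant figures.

H ≈ 7.85 m

Pipe 1: V = 1.340 m/s, Re = 1.51×10^5, ε/D = 8.96×10^-4, f = 0.02119, h_1 = f(L/D)V²/2g = 7.151 m
Pipe 2: V = 0.2803 m/s, Re = 6.90×10^4, ε/D = 9.90×10^-4, f = 0.02319, h_2 = f(L/D)V²/2g = 0.7037 m
Series → Q common, losses add: H = Σh = 7.855 m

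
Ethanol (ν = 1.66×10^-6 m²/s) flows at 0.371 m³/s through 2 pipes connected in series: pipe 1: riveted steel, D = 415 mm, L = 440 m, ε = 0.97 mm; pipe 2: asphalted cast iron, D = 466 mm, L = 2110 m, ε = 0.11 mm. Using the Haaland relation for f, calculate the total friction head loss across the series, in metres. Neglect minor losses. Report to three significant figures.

H ≈ 26.8 m

Pipe 1: V = 2.743 m/s, Re = 6.86×10^5, ε/D = 0.00234, f = 0.02468, h_1 = f(L/D)V²/2g = 10.03 m
Pipe 2: V = 2.175 m/s, Re = 6.11×10^5, ε/D = 2.36×10^-4, f = 0.01540, h_2 = f(L/D)V²/2g = 16.82 m
Series → Q common, losses add: H = Σh = 26.85 m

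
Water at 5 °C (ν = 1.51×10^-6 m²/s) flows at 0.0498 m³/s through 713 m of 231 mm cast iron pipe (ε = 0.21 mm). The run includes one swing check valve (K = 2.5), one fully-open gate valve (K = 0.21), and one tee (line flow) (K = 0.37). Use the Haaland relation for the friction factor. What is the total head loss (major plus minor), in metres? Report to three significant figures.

H_L ≈ 4.81 m

V = 4Q/(πD²) = 1.188 m/s; V²/2g = 0.07197 m
Re = 1.82×10^5, ε/D = 9.09×10^-4 → f = 0.02066 (Haaland)
Major: h_f = f(L/D)·V²/2g = 0.02066·3087·0.07197 = 4.589 m
Minor: ΣK = 3.08; h_m = ΣK·V²/2g = 0.2217 m
Total H_L = 4.589 + 0.2217 = 4.811 m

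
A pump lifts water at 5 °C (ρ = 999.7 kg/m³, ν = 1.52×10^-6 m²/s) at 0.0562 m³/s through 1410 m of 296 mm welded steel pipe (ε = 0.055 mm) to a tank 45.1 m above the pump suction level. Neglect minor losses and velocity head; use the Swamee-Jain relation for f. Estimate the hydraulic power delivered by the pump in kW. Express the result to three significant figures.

V = 4Q/(πD²) = 0.8167 m/s; Re = 1.59×10^5; ε/D = 1.86×10^-4; f = 0.01759
h_f = f(L/D)V²/2g = 2.848 m
Total head H = z + h_f = 45.1 + 2.848 = 47.95 m
P_hyd = ρgQH = 999.7·9.81·0.0562·47.95 = 26.43 kW

P_hyd ≈ 26.4 kW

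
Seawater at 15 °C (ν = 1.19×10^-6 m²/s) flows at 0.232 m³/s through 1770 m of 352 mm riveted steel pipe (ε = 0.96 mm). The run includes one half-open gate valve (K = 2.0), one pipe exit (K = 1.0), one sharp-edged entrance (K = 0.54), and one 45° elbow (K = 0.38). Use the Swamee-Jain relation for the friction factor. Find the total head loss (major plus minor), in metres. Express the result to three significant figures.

H_L ≈ 38.7 m

V = 4Q/(πD²) = 2.384 m/s; V²/2g = 0.2897 m
Re = 7.05×10^5, ε/D = 0.00273 → f = 0.02577 (Swamee-Jain)
Major: h_f = f(L/D)·V²/2g = 0.02577·5028·0.2897 = 37.54 m
Minor: ΣK = 3.92; h_m = ΣK·V²/2g = 1.136 m
Total H_L = 37.54 + 1.136 = 38.68 m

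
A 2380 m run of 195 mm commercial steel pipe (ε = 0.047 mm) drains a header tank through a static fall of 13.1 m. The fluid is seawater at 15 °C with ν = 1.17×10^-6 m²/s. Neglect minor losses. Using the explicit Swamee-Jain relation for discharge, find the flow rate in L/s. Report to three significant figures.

Swamee-Jain (Type II): Q = -0.965·√(gD⁵h_f/L)·ln[ε/(3.7D) + √(3.17ν²L/(gD³h_f))]
√(gD⁵h_f/L) = √(9.81·0.195⁵·13.1/2380) = 0.003902
ε/(3.7D) = 6.51×10^-5; √(3.17ν²L/(gD³h_f)) = 1.04×10^-4
Q = -0.965·0.003902·ln(1.692×10^-4) = 0.03270 m³/s
Check: V = 1.09 m/s, Re = 1.82×10^5, f = 0.01761, h_f = 13.1 m ≈ 13.1 m ✓

Q ≈ 32.7 L/s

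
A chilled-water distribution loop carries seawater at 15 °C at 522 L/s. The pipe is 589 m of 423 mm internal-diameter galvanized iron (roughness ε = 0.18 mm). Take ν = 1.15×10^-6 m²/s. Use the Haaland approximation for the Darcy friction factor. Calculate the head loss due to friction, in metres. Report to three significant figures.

h_f ≈ 16.2 m

V = 4Q/(πD²) = 4·0.522/(π·0.423²) = 3.714 m/s
Re = VD/ν = 3.714·0.423/1.15×10^-6 = 1.37×10^6 → turbulent
ε/D = 0.18/423 = 4.26×10^-4
Haaland: f = 0.01651
h_f = f(L/D)V²/(2g) = 0.01651·(589/0.423)·3.714²/(2·9.81) = 16.17 m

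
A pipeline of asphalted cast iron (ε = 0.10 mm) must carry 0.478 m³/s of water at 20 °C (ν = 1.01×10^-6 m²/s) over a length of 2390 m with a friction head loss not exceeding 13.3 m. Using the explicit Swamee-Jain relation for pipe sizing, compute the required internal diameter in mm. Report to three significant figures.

D ≈ 554 mm

Swamee-Jain (Type III): D = 0.66·[ε^1.25·(LQ²/(gh_f))^4.75 + ν·Q^9.4·(L/(gh_f))^5.2]^0.04
LQ²/(gh_f) = 4.185; L/(gh_f) = 18.32
Term 1 = ε^1.25·(…)^4.75 = 0.00898; Term 2 = ν·Q^9.4·(…)^5.2 = 0.00361
D = 0.66·(0.00898 + 0.00361)^0.04 = 0.5540 m = 554 mm
Check: V = 1.98 m/s, Re = 1.09×10^6, f = 0.01448, h_f = 12.5 m ≈ 13.3 m ✓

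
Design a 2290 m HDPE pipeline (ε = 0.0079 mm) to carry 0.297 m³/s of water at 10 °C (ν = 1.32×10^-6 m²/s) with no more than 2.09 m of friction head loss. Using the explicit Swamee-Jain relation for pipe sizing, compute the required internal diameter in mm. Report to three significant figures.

Swamee-Jain (Type III): D = 0.66·[ε^1.25·(LQ²/(gh_f))^4.75 + ν·Q^9.4·(L/(gh_f))^5.2]^0.04
LQ²/(gh_f) = 9.852; L/(gh_f) = 111.7
Term 1 = ε^1.25·(…)^4.75 = 0.0219; Term 2 = ν·Q^9.4·(…)^5.2 = 0.652
D = 0.66·(0.0219 + 0.652)^0.04 = 0.6497 m = 650 mm
Check: V = 0.896 m/s, Re = 4.41×10^5, f = 0.01357, h_f = 1.96 m ≈ 2.09 m ✓

D ≈ 650 mm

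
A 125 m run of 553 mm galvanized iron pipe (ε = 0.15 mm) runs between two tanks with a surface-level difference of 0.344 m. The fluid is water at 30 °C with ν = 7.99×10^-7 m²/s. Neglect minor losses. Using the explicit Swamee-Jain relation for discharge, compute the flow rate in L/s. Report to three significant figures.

Q ≈ 334 L/s

Swamee-Jain (Type II): Q = -0.965·√(gD⁵h_f/L)·ln[ε/(3.7D) + √(3.17ν²L/(gD³h_f))]
√(gD⁵h_f/L) = √(9.81·0.553⁵·0.344/125) = 0.03737
ε/(3.7D) = 7.33×10^-5; √(3.17ν²L/(gD³h_f)) = 2.11×10^-5
Q = -0.965·0.03737·ln(9.436×10^-5) = 0.3342 m³/s
Check: V = 1.39 m/s, Re = 9.63×10^5, f = 0.01552, h_f = 0.346 m ≈ 0.344 m ✓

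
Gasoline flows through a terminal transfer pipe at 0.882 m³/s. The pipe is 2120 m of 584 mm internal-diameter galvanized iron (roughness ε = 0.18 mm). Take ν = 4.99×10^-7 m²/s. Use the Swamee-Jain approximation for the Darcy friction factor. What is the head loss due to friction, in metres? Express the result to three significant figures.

V = 4Q/(πD²) = 4·0.882/(π·0.584²) = 3.293 m/s
Re = VD/ν = 3.293·0.584/4.99×10^-7 = 3.85×10^6 → turbulent
ε/D = 0.18/584 = 3.08×10^-4
Swamee-Jain: f = 0.01528
h_f = f(L/D)V²/(2g) = 0.01528·(2120/0.584)·3.293²/(2·9.81) = 30.65 m

h_f ≈ 30.6 m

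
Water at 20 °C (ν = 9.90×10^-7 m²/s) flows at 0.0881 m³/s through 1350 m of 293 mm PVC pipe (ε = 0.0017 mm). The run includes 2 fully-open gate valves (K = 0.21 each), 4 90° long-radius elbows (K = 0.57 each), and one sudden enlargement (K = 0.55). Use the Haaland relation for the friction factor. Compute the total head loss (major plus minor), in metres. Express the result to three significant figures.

H_L ≈ 5.79 m

V = 4Q/(πD²) = 1.307 m/s; V²/2g = 0.08702 m
Re = 3.87×10^5, ε/D = 5.80×10^-6 → f = 0.01374 (Haaland)
Major: h_f = f(L/D)·V²/2g = 0.01374·4608·0.08702 = 5.508 m
Minor: ΣK = 3.25; h_m = ΣK·V²/2g = 0.2828 m
Total H_L = 5.508 + 0.2828 = 5.791 m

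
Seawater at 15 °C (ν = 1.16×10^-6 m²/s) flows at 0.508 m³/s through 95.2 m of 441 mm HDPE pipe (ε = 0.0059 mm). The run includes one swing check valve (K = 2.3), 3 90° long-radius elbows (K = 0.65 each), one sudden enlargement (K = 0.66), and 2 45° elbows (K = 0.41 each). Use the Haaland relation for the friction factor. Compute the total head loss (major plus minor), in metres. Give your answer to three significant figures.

H_L ≈ 4.62 m

V = 4Q/(πD²) = 3.326 m/s; V²/2g = 0.5638 m
Re = 1.26×10^6, ε/D = 1.34×10^-5 → f = 0.01143 (Haaland)
Major: h_f = f(L/D)·V²/2g = 0.01143·215.9·0.5638 = 1.391 m
Minor: ΣK = 5.73; h_m = ΣK·V²/2g = 3.230 m
Total H_L = 1.391 + 3.230 = 4.622 m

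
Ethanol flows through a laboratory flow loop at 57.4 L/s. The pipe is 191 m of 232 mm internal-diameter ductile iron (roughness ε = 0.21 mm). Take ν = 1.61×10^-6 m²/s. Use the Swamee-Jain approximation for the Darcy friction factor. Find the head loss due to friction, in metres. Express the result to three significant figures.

V = 4Q/(πD²) = 4·0.0574/(π·0.232²) = 1.358 m/s
Re = VD/ν = 1.358·0.232/1.61×10^-6 = 1.96×10^5 → turbulent
ε/D = 0.21/232 = 9.05×10^-4
Swamee-Jain: f = 0.02084
h_f = f(L/D)V²/(2g) = 0.02084·(191/0.232)·1.358²/(2·9.81) = 1.612 m

h_f ≈ 1.61 m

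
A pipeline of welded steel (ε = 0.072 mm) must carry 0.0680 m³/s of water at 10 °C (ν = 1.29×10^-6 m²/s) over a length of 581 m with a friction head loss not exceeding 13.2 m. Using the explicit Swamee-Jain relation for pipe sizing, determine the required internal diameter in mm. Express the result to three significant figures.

D ≈ 199 mm

Swamee-Jain (Type III): D = 0.66·[ε^1.25·(LQ²/(gh_f))^4.75 + ν·Q^9.4·(L/(gh_f))^5.2]^0.04
LQ²/(gh_f) = 0.02075; L/(gh_f) = 4.487
Term 1 = ε^1.25·(…)^4.75 = 6.72×10^-14; Term 2 = ν·Q^9.4·(…)^5.2 = 3.36×10^-14
D = 0.66·(6.72×10^-14 + 3.36×10^-14)^0.04 = 0.1994 m = 199 mm
Check: V = 2.18 m/s, Re = 3.37×10^5, f = 0.01731, h_f = 12.2 m ≈ 13.2 m ✓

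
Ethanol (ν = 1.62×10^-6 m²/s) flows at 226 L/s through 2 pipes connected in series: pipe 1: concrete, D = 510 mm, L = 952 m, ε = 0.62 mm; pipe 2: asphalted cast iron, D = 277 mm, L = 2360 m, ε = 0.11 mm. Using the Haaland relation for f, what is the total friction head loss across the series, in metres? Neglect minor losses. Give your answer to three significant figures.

Pipe 1: V = 1.106 m/s, Re = 3.48×10^5, ε/D = 0.00122, f = 0.02129, h_1 = f(L/D)V²/2g = 2.479 m
Pipe 2: V = 3.750 m/s, Re = 6.41×10^5, ε/D = 3.97×10^-4, f = 0.01669, h_2 = f(L/D)V²/2g = 101.9 m
Series → Q common, losses add: H = Σh = 104.4 m

H ≈ 104 m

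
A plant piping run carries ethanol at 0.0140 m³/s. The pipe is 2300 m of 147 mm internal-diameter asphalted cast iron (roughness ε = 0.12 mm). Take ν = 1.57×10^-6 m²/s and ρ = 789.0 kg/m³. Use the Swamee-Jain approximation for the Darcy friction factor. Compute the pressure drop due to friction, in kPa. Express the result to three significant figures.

V = 4Q/(πD²) = 4·0.0140/(π·0.147²) = 0.8249 m/s
Re = VD/ν = 0.8249·0.147/1.57×10^-6 = 7.72×10^4 → turbulent
ε/D = 0.12/147 = 8.16×10^-4
Swamee-Jain: f = 0.02231
h_f = f(L/D)V²/(2g) = 0.02231·(2300/0.147)·0.8249²/(2·9.81) = 12.11 m
Δp = ρg·h_f = 789.0·9.81·12.11 = 93.73 kPa

Δp ≈ 93.7 kPa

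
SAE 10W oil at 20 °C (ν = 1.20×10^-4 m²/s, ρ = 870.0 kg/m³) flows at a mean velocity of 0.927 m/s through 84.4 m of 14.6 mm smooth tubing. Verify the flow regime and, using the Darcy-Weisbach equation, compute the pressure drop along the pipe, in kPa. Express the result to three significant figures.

Δp ≈ 1230 kPa

Re = VD/ν = 0.927·0.01460/1.20×10^-4 = 113 → laminar (Re < 2300)
f = 64/Re = 0.5675
h_f = f(L/D)V²/(2g) = 0.5675·(84.4/0.01460)·0.927²/(2·9.81) = 143.7 m
Δp = ρg·h_f = 870.0·9.81·143.7 = 1226 kPa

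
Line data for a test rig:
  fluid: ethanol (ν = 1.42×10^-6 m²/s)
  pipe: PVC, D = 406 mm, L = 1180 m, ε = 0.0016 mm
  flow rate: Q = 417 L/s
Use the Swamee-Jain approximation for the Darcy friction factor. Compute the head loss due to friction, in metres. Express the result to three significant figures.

h_f ≈ 18.2 m

V = 4Q/(πD²) = 4·0.417/(π·0.406²) = 3.221 m/s
Re = VD/ν = 3.221·0.406/1.42×10^-6 = 9.21×10^5 → turbulent
ε/D = 0.0016/406 = 3.94×10^-6
Swamee-Jain: f = 0.01186
h_f = f(L/D)V²/(2g) = 0.01186·(1180/0.406)·3.221²/(2·9.81) = 18.23 m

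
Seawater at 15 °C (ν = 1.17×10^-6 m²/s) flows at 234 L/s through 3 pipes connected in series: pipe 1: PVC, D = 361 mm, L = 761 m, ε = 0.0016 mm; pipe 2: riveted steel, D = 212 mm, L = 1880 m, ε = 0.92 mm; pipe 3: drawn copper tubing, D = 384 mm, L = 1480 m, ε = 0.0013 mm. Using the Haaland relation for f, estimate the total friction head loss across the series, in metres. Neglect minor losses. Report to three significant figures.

Pipe 1: V = 2.286 m/s, Re = 7.05×10^5, ε/D = 4.43×10^-6, f = 0.01236, h_1 = f(L/D)V²/2g = 6.939 m
Pipe 2: V = 6.629 m/s, Re = 1.20×10^6, ε/D = 0.00434, f = 0.02924, h_2 = f(L/D)V²/2g = 580.9 m
Pipe 3: V = 2.021 m/s, Re = 6.63×10^5, ε/D = 3.39×10^-6, f = 0.01247, h_3 = f(L/D)V²/2g = 10.00 m
Series → Q common, losses add: H = Σh = 597.8 m

H ≈ 598 m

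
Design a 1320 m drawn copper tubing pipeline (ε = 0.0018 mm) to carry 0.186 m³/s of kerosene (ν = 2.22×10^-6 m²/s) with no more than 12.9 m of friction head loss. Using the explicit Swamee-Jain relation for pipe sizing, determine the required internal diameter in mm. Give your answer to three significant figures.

D ≈ 339 mm

Swamee-Jain (Type III): D = 0.66·[ε^1.25·(LQ²/(gh_f))^4.75 + ν·Q^9.4·(L/(gh_f))^5.2]^0.04
LQ²/(gh_f) = 0.3609; L/(gh_f) = 10.43
Term 1 = ε^1.25·(…)^4.75 = 5.21×10^-10; Term 2 = ν·Q^9.4·(…)^5.2 = 5.96×10^-8
D = 0.66·(5.21×10^-10 + 5.96×10^-8)^0.04 = 0.3394 m = 339 mm
Check: V = 2.06 m/s, Re = 3.14×10^5, f = 0.01431, h_f = 12.0 m ≈ 12.9 m ✓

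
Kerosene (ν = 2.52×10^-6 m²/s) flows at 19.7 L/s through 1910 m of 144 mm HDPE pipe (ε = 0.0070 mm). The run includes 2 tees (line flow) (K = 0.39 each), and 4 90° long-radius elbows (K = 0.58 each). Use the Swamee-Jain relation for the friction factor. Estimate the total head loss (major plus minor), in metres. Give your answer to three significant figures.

H_L ≈ 19.6 m

V = 4Q/(πD²) = 1.210 m/s; V²/2g = 0.07458 m
Re = 6.91×10^4, ε/D = 4.86×10^-5 → f = 0.01956 (Swamee-Jain)
Major: h_f = f(L/D)·V²/2g = 0.01956·13264·0.07458 = 19.35 m
Minor: ΣK = 3.10; h_m = ΣK·V²/2g = 0.2312 m
Total H_L = 19.35 + 0.2312 = 19.58 m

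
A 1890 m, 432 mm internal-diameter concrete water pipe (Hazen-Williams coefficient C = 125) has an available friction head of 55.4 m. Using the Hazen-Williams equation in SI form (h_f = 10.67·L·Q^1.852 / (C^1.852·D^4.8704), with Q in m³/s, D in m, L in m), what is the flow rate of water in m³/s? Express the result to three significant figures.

Rearranging: Q = [h_f·C^1.852·D^4.8704 / (10.67·L)]^(1/1.852)
Q = [55.4·125^1.852·0.432^4.8704 / (10.67·1890)]^0.540 = 0.5694 m³/s

Q ≈ 0.569 m³/s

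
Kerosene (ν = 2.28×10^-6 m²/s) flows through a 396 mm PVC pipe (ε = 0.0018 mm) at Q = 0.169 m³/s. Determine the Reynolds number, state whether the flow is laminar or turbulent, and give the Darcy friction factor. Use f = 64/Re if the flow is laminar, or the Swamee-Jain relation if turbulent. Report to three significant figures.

V = 4Q/(πD²) = 1.372 m/s
Re = VD/ν = 1.372·0.396/2.28×10^-6 = 2.38×10^5
Re > 4000 → turbulent; ε/D = 4.55×10^-6
Swamee-Jain: f = 0.01506

Re ≈ 2.38×10^5; turbulent; f ≈ 0.0151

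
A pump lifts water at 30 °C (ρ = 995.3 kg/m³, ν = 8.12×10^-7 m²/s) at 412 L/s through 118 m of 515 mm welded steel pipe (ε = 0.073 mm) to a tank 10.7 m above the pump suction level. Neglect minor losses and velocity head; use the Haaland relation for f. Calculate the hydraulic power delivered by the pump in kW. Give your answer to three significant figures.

P_hyd ≈ 45.6 kW

V = 4Q/(πD²) = 1.978 m/s; Re = 1.25×10^6; ε/D = 1.42×10^-4; f = 0.01371
h_f = f(L/D)V²/2g = 0.6264 m
Total head H = z + h_f = 10.7 + 0.6264 = 11.33 m
P_hyd = ρgQH = 995.3·9.81·0.412·11.33 = 45.56 kW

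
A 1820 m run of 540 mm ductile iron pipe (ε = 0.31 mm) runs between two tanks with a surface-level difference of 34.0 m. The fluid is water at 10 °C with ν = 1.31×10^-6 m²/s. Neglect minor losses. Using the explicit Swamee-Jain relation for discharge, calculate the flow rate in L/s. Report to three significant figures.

Q ≈ 769 L/s

Swamee-Jain (Type II): Q = -0.965·√(gD⁵h_f/L)·ln[ε/(3.7D) + √(3.17ν²L/(gD³h_f))]
√(gD⁵h_f/L) = √(9.81·0.540⁵·34.0/1820) = 0.09173
ε/(3.7D) = 1.55×10^-4; √(3.17ν²L/(gD³h_f)) = 1.37×10^-5
Q = -0.965·0.09173·ln(1.689×10^-4) = 0.7689 m³/s
Check: V = 3.36 m/s, Re = 1.38×10^6, f = 0.01765, h_f = 34.2 m ≈ 34.0 m ✓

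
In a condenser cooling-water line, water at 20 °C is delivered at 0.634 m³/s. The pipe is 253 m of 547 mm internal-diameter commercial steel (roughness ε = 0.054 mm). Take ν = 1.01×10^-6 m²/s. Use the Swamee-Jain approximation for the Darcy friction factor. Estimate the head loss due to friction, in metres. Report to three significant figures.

V = 4Q/(πD²) = 4·0.634/(π·0.547²) = 2.698 m/s
Re = VD/ν = 2.698·0.547/1.01×10^-6 = 1.46×10^6 → turbulent
ε/D = 0.054/547 = 9.87×10^-5
Swamee-Jain: f = 0.01311
h_f = f(L/D)V²/(2g) = 0.01311·(253/0.547)·2.698²/(2·9.81) = 2.249 m

h_f ≈ 2.25 m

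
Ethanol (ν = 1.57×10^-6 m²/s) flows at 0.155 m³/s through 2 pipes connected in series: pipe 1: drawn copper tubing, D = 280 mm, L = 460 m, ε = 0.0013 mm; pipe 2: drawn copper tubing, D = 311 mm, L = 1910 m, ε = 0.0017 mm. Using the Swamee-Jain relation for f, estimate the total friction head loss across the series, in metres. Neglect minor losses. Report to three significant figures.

Pipe 1: V = 2.517 m/s, Re = 4.49×10^5, ε/D = 4.64×10^-6, f = 0.01342, h_1 = f(L/D)V²/2g = 7.119 m
Pipe 2: V = 2.040 m/s, Re = 4.04×10^5, ε/D = 5.47×10^-6, f = 0.01368, h_2 = f(L/D)V²/2g = 17.83 m
Series → Q common, losses add: H = Σh = 24.95 m

H ≈ 24.9 m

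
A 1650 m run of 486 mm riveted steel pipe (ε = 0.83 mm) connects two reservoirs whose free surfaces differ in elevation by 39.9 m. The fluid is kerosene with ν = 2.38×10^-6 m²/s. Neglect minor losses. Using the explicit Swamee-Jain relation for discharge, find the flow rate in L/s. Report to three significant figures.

Q ≈ 590 L/s

Swamee-Jain (Type II): Q = -0.965·√(gD⁵h_f/L)·ln[ε/(3.7D) + √(3.17ν²L/(gD³h_f))]
√(gD⁵h_f/L) = √(9.81·0.486⁵·39.9/1650) = 0.08020
ε/(3.7D) = 4.62×10^-4; √(3.17ν²L/(gD³h_f)) = 2.57×10^-5
Q = -0.965·0.08020·ln(4.873×10^-4) = 0.5902 m³/s
Check: V = 3.18 m/s, Re = 6.50×10^5, f = 0.02289, h_f = 40.1 m ≈ 39.9 m ✓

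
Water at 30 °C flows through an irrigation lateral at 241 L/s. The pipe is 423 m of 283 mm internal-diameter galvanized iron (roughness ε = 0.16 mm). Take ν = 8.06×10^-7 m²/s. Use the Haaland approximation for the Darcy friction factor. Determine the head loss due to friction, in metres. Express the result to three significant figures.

h_f ≈ 19.6 m

V = 4Q/(πD²) = 4·0.241/(π·0.283²) = 3.831 m/s
Re = VD/ν = 3.831·0.283/8.06×10^-7 = 1.35×10^6 → turbulent
ε/D = 0.16/283 = 5.65×10^-4
Haaland: f = 0.01751
h_f = f(L/D)V²/(2g) = 0.01751·(423/0.283)·3.831²/(2·9.81) = 19.58 m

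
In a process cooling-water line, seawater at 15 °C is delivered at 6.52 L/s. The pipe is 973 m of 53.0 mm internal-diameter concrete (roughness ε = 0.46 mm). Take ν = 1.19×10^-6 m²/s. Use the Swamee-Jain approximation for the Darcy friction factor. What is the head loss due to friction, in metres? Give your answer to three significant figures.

V = 4Q/(πD²) = 4·0.00652/(π·0.0530²) = 2.955 m/s
Re = VD/ν = 2.955·0.0530/1.19×10^-6 = 1.32×10^5 → turbulent
ε/D = 0.46/53.0 = 0.00868
Swamee-Jain: f = 0.03686
h_f = f(L/D)V²/(2g) = 0.03686·(973/0.0530)·2.955²/(2·9.81) = 301.3 m

h_f ≈ 301 m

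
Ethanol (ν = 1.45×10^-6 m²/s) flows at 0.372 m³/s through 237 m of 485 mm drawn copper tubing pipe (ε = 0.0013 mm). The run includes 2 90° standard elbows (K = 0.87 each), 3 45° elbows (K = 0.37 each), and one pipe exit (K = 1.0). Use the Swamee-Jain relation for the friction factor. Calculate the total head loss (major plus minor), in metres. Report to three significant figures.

V = 4Q/(πD²) = 2.014 m/s; V²/2g = 0.2067 m
Re = 6.74×10^5, ε/D = 2.68×10^-6 → f = 0.01247 (Swamee-Jain)
Major: h_f = f(L/D)·V²/2g = 0.01247·488.7·0.2067 = 1.260 m
Minor: ΣK = 3.85; h_m = ΣK·V²/2g = 0.7956 m
Total H_L = 1.260 + 0.7956 = 2.055 m

H_L ≈ 2.06 m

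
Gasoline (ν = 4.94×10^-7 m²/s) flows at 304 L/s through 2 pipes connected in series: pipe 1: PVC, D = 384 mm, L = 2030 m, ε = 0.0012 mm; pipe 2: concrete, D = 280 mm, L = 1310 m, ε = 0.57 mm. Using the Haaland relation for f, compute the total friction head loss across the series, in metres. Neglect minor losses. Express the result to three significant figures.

Pipe 1: V = 2.625 m/s, Re = 2.04×10^6, ε/D = 3.12×10^-6, f = 0.01040, h_1 = f(L/D)V²/2g = 19.30 m
Pipe 2: V = 4.937 m/s, Re = 2.80×10^6, ε/D = 0.00204, f = 0.02364, h_2 = f(L/D)V²/2g = 137.4 m
Series → Q common, losses add: H = Σh = 156.7 m

H ≈ 157 m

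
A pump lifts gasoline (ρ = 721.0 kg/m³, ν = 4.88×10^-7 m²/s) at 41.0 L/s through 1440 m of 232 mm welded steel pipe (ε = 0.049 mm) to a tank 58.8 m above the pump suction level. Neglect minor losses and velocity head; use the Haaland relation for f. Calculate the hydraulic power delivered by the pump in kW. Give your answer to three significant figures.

V = 4Q/(πD²) = 0.9699 m/s; Re = 4.61×10^5; ε/D = 2.11×10^-4; f = 0.01550
h_f = f(L/D)V²/2g = 4.612 m
Total head H = z + h_f = 58.8 + 4.612 = 63.41 m
P_hyd = ρgQH = 721.0·9.81·0.0410·63.41 = 18.39 kW

P_hyd ≈ 18.4 kW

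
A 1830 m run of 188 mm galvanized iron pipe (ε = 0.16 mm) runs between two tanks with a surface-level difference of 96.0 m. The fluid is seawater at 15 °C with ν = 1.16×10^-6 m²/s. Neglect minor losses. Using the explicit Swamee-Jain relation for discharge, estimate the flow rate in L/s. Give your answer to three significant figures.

Swamee-Jain (Type II): Q = -0.965·√(gD⁵h_f/L)·ln[ε/(3.7D) + √(3.17ν²L/(gD³h_f))]
√(gD⁵h_f/L) = √(9.81·0.188⁵·96.0/1830) = 0.01099
ε/(3.7D) = 2.30×10^-4; √(3.17ν²L/(gD³h_f)) = 3.53×10^-5
Q = -0.965·0.01099·ln(2.653×10^-4) = 0.08736 m³/s
Check: V = 3.15 m/s, Re = 5.10×10^5, f = 0.01966, h_f = 96.6 m ≈ 96.0 m ✓

Q ≈ 87.4 L/s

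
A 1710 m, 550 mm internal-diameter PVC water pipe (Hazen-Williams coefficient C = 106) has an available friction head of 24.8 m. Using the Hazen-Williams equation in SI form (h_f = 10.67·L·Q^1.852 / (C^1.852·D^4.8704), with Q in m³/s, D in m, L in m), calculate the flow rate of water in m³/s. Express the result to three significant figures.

Q ≈ 0.623 m³/s

Rearranging: Q = [h_f·C^1.852·D^4.8704 / (10.67·L)]^(1/1.852)
Q = [24.8·106^1.852·0.550^4.8704 / (10.67·1710)]^0.540 = 0.6232 m³/s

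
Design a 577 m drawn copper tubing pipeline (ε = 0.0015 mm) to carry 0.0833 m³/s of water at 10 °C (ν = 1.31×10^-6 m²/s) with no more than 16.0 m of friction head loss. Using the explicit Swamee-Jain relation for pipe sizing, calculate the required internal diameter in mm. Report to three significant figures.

D ≈ 198 mm

Swamee-Jain (Type III): D = 0.66·[ε^1.25·(LQ²/(gh_f))^4.75 + ν·Q^9.4·(L/(gh_f))^5.2]^0.04
LQ²/(gh_f) = 0.02551; L/(gh_f) = 3.676
Term 1 = ε^1.25·(…)^4.75 = 1.42×10^-15; Term 2 = ν·Q^9.4·(…)^5.2 = 8.15×10^-14
D = 0.66·(1.42×10^-15 + 8.15×10^-14)^0.04 = 0.1978 m = 198 mm
Check: V = 2.71 m/s, Re = 4.09×10^5, f = 0.01368, h_f = 14.9 m ≈ 16.0 m ✓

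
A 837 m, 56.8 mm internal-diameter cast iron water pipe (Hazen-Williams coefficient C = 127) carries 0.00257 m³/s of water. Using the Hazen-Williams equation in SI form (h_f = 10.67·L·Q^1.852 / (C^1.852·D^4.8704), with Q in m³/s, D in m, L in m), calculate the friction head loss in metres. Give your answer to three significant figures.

h_f = 10.67·837·0.00257^1.852 / (127^1.852·0.0568^4.8704) = 21.12 m

h_f ≈ 21.1 m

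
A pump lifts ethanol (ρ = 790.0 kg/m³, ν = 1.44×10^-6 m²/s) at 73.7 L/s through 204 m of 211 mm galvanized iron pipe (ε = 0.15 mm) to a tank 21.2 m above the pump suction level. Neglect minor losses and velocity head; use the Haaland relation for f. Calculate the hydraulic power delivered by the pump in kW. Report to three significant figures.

V = 4Q/(πD²) = 2.108 m/s; Re = 3.09×10^5; ε/D = 7.11×10^-4; f = 0.01918
h_f = f(L/D)V²/2g = 4.198 m
Total head H = z + h_f = 21.2 + 4.198 = 25.40 m
P_hyd = ρgQH = 790.0·9.81·0.0737·25.40 = 14.51 kW

P_hyd ≈ 14.5 kW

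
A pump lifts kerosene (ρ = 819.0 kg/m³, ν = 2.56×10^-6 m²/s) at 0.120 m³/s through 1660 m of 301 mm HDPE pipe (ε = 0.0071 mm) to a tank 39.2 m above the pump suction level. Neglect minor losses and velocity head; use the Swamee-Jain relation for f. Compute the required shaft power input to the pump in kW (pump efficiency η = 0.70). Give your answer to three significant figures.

P_shaft ≈ 71.4 kW

V = 4Q/(πD²) = 1.686 m/s; Re = 1.98×10^5; ε/D = 2.36×10^-5; f = 0.01577
h_f = f(L/D)V²/2g = 12.61 m
Total head H = z + h_f = 39.2 + 12.61 = 51.81 m
P_hyd = ρgQH = 819.0·9.81·0.120·51.81 = 49.95 kW
P_shaft = P_hyd/η = 49.95/0.70 = 71.36 kW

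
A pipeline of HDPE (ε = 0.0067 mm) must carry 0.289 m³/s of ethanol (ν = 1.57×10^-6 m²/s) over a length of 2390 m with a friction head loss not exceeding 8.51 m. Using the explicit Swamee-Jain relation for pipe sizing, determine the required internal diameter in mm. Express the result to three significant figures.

D ≈ 488 mm

Swamee-Jain (Type III): D = 0.66·[ε^1.25·(LQ²/(gh_f))^4.75 + ν·Q^9.4·(L/(gh_f))^5.2]^0.04
LQ²/(gh_f) = 2.391; L/(gh_f) = 28.63
Term 1 = ε^1.25·(…)^4.75 = 2.14×10^-5; Term 2 = ν·Q^9.4·(…)^5.2 = 5.05×10^-4
D = 0.66·(2.14×10^-5 + 5.05×10^-4)^0.04 = 0.4880 m = 488 mm
Check: V = 1.55 m/s, Re = 4.80×10^5, f = 0.01340, h_f = 7.99 m ≈ 8.51 m ✓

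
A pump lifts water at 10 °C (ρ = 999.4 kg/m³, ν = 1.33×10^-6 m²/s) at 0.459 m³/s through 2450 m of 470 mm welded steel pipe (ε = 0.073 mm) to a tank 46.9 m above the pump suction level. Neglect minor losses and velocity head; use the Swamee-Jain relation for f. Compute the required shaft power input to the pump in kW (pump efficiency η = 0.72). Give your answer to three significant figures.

V = 4Q/(πD²) = 2.646 m/s; Re = 9.35×10^5; ε/D = 1.55×10^-4; f = 0.01432
h_f = f(L/D)V²/2g = 26.62 m
Total head H = z + h_f = 46.9 + 26.62 = 73.52 m
P_hyd = ρgQH = 999.4·9.81·0.459·73.52 = 330.9 kW
P_shaft = P_hyd/η = 330.9/0.72 = 459.5 kW

P_shaft ≈ 460 kW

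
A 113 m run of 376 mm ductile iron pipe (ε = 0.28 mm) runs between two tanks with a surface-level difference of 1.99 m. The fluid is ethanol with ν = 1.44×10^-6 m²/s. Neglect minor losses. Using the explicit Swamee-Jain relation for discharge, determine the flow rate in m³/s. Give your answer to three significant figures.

Swamee-Jain (Type II): Q = -0.965·√(gD⁵h_f/L)·ln[ε/(3.7D) + √(3.17ν²L/(gD³h_f))]
√(gD⁵h_f/L) = √(9.81·0.376⁵·1.99/113) = 0.03603
ε/(3.7D) = 2.01×10^-4; √(3.17ν²L/(gD³h_f)) = 2.68×10^-5
Q = -0.965·0.03603·ln(2.280×10^-4) = 0.2916 m³/s
Check: V = 2.63 m/s, Re = 6.86×10^5, f = 0.01895, h_f = 2.00 m ≈ 1.99 m ✓

Q ≈ 0.292 m³/s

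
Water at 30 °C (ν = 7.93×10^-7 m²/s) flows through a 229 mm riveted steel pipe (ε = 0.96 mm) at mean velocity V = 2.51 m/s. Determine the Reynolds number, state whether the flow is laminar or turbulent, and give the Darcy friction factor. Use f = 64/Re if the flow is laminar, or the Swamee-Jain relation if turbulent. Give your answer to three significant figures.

Re ≈ 7.25×10^5; turbulent; f ≈ 0.0290

Re = VD/ν = 2.510·0.229/7.93×10^-7 = 7.25×10^5
Re > 4000 → turbulent; ε/D = 0.00419
Swamee-Jain: f = 0.02904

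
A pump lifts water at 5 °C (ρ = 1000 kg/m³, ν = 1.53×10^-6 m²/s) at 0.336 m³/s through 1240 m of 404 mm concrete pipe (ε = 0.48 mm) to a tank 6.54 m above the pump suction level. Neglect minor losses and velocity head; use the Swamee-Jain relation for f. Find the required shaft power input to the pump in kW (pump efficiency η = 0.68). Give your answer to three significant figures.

P_shaft ≈ 141 kW

V = 4Q/(πD²) = 2.621 m/s; Re = 6.92×10^5; ε/D = 0.00119; f = 0.02098
h_f = f(L/D)V²/2g = 22.54 m
Total head H = z + h_f = 6.54 + 22.54 = 29.08 m
P_hyd = ρgQH = 1000·9.81·0.336·29.08 = 95.87 kW
P_shaft = P_hyd/η = 95.87/0.68 = 141.0 kW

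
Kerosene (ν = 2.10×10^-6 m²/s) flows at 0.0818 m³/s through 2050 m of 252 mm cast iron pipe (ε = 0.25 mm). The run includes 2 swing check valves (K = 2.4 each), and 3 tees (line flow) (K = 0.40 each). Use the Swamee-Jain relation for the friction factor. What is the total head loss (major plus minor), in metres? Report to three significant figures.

V = 4Q/(πD²) = 1.640 m/s; V²/2g = 0.1371 m
Re = 1.97×10^5, ε/D = 9.92×10^-4 → f = 0.02118 (Swamee-Jain)
Major: h_f = f(L/D)·V²/2g = 0.02118·8135·0.1371 = 23.62 m
Minor: ΣK = 6.00; h_m = ΣK·V²/2g = 0.8226 m
Total H_L = 23.62 + 0.8226 = 24.45 m

H_L ≈ 24.4 m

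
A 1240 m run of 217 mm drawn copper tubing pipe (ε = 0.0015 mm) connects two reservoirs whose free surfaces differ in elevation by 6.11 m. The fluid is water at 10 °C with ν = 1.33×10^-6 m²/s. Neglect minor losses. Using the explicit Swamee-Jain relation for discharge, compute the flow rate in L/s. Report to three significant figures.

Swamee-Jain (Type II): Q = -0.965·√(gD⁵h_f/L)·ln[ε/(3.7D) + √(3.17ν²L/(gD³h_f))]
√(gD⁵h_f/L) = √(9.81·0.217⁵·6.11/1240) = 0.004823
ε/(3.7D) = 1.87×10^-6; √(3.17ν²L/(gD³h_f)) = 1.07×10^-4
Q = -0.965·0.004823·ln(1.084×10^-4) = 0.04249 m³/s
Check: V = 1.15 m/s, Re = 1.87×10^5, f = 0.01579, h_f = 6.07 m ≈ 6.11 m ✓

Q ≈ 42.5 L/s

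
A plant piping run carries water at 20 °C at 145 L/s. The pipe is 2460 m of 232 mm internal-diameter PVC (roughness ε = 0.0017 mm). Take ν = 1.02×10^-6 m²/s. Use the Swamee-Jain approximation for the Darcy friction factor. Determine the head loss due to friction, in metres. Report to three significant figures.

h_f ≈ 78.0 m

V = 4Q/(πD²) = 4·0.145/(π·0.232²) = 3.430 m/s
Re = VD/ν = 3.430·0.232/1.02×10^-6 = 7.80×10^5 → turbulent
ε/D = 0.0017/232 = 7.33×10^-6
Swamee-Jain: f = 0.01226
h_f = f(L/D)V²/(2g) = 0.01226·(2460/0.232)·3.430²/(2·9.81) = 77.98 m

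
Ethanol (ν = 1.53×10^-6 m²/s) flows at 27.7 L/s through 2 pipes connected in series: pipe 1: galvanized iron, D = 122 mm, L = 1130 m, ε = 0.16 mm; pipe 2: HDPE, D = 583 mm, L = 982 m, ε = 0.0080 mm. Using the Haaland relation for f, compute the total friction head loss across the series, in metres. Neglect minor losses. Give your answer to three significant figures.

Pipe 1: V = 2.370 m/s, Re = 1.89×10^5, ε/D = 0.00131, f = 0.02213, h_1 = f(L/D)V²/2g = 58.67 m
Pipe 2: V = 0.1038 m/s, Re = 3.95×10^4, ε/D = 1.37×10^-5, f = 0.02188, h_2 = f(L/D)V²/2g = 0.02022 m
Series → Q common, losses add: H = Σh = 58.69 m

H ≈ 58.7 m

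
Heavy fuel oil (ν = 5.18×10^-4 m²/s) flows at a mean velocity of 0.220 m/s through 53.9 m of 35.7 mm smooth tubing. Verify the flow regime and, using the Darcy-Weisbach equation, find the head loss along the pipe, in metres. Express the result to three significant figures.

h_f ≈ 15.7 m

Re = VD/ν = 0.220·0.03570/5.18×10^-4 = 15.2 → laminar (Re < 2300)
f = 64/Re = 4.221
h_f = f(L/D)V²/(2g) = 4.221·(53.9/0.03570)·0.220²/(2·9.81) = 15.72 m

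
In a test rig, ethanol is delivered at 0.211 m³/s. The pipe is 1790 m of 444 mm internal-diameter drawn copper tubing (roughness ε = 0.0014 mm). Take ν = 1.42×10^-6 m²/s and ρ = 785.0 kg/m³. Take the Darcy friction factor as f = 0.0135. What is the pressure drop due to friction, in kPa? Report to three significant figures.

V = 4Q/(πD²) = 4·0.211/(π·0.444²) = 1.363 m/s
h_f = f(L/D)V²/(2g) = 0.01350·(1790/0.444)·1.363²/(2·9.81) = 5.152 m
Δp = ρg·h_f = 785.0·9.81·5.152 = 39.67 kPa

Δp ≈ 39.7 kPa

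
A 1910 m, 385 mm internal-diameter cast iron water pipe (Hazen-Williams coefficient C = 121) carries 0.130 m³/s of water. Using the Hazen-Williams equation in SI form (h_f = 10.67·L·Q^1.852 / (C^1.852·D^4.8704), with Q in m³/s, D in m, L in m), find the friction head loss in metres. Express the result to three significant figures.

h_f = 10.67·1910·0.130^1.852 / (121^1.852·0.385^4.8704) = 6.759 m

h_f ≈ 6.76 m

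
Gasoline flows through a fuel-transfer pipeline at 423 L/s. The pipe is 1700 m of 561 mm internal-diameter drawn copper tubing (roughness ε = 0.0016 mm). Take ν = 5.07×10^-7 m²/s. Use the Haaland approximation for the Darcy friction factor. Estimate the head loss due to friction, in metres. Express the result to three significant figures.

V = 4Q/(πD²) = 4·0.423/(π·0.561²) = 1.711 m/s
Re = VD/ν = 1.711·0.561/5.07×10^-7 = 1.89×10^6 → turbulent
ε/D = 0.0016/561 = 2.85×10^-6
Haaland: f = 0.01051
h_f = f(L/D)V²/(2g) = 0.01051·(1700/0.561)·1.711²/(2·9.81) = 4.753 m

h_f ≈ 4.75 m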